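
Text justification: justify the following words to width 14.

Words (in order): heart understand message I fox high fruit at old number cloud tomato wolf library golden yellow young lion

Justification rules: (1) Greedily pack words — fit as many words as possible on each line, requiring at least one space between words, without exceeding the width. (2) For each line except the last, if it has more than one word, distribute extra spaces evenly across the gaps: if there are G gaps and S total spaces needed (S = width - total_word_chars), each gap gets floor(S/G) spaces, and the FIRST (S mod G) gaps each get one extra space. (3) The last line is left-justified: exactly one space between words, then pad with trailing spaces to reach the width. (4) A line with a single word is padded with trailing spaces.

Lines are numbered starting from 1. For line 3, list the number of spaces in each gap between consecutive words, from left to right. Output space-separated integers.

Answer: 2 1

Derivation:
Line 1: ['heart'] (min_width=5, slack=9)
Line 2: ['understand'] (min_width=10, slack=4)
Line 3: ['message', 'I', 'fox'] (min_width=13, slack=1)
Line 4: ['high', 'fruit', 'at'] (min_width=13, slack=1)
Line 5: ['old', 'number'] (min_width=10, slack=4)
Line 6: ['cloud', 'tomato'] (min_width=12, slack=2)
Line 7: ['wolf', 'library'] (min_width=12, slack=2)
Line 8: ['golden', 'yellow'] (min_width=13, slack=1)
Line 9: ['young', 'lion'] (min_width=10, slack=4)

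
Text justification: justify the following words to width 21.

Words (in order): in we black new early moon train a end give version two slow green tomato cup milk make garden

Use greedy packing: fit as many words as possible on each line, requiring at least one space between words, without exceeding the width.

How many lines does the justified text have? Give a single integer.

Line 1: ['in', 'we', 'black', 'new', 'early'] (min_width=21, slack=0)
Line 2: ['moon', 'train', 'a', 'end', 'give'] (min_width=21, slack=0)
Line 3: ['version', 'two', 'slow'] (min_width=16, slack=5)
Line 4: ['green', 'tomato', 'cup', 'milk'] (min_width=21, slack=0)
Line 5: ['make', 'garden'] (min_width=11, slack=10)
Total lines: 5

Answer: 5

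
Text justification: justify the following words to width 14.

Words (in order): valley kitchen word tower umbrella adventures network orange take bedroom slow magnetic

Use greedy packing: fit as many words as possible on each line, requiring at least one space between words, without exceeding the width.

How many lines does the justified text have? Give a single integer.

Answer: 7

Derivation:
Line 1: ['valley', 'kitchen'] (min_width=14, slack=0)
Line 2: ['word', 'tower'] (min_width=10, slack=4)
Line 3: ['umbrella'] (min_width=8, slack=6)
Line 4: ['adventures'] (min_width=10, slack=4)
Line 5: ['network', 'orange'] (min_width=14, slack=0)
Line 6: ['take', 'bedroom'] (min_width=12, slack=2)
Line 7: ['slow', 'magnetic'] (min_width=13, slack=1)
Total lines: 7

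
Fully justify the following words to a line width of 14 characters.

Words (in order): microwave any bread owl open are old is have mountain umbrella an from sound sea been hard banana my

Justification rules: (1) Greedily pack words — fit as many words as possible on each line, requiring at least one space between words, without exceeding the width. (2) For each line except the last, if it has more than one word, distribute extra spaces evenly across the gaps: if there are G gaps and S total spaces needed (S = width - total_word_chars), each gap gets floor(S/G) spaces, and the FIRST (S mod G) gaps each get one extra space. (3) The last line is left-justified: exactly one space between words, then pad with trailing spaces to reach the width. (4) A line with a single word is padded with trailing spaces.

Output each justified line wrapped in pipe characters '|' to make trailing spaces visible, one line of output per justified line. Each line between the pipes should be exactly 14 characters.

Line 1: ['microwave', 'any'] (min_width=13, slack=1)
Line 2: ['bread', 'owl', 'open'] (min_width=14, slack=0)
Line 3: ['are', 'old', 'is'] (min_width=10, slack=4)
Line 4: ['have', 'mountain'] (min_width=13, slack=1)
Line 5: ['umbrella', 'an'] (min_width=11, slack=3)
Line 6: ['from', 'sound', 'sea'] (min_width=14, slack=0)
Line 7: ['been', 'hard'] (min_width=9, slack=5)
Line 8: ['banana', 'my'] (min_width=9, slack=5)

Answer: |microwave  any|
|bread owl open|
|are   old   is|
|have  mountain|
|umbrella    an|
|from sound sea|
|been      hard|
|banana my     |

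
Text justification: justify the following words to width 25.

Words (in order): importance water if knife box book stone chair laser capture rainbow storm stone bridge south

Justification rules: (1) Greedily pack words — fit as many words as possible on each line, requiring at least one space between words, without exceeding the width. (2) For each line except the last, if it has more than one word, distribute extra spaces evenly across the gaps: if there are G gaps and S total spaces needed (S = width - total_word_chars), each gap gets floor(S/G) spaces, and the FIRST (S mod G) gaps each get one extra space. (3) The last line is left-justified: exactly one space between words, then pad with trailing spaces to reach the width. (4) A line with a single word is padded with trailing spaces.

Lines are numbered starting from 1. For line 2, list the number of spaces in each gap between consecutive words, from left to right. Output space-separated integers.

Answer: 3 3 2

Derivation:
Line 1: ['importance', 'water', 'if', 'knife'] (min_width=25, slack=0)
Line 2: ['box', 'book', 'stone', 'chair'] (min_width=20, slack=5)
Line 3: ['laser', 'capture', 'rainbow'] (min_width=21, slack=4)
Line 4: ['storm', 'stone', 'bridge', 'south'] (min_width=24, slack=1)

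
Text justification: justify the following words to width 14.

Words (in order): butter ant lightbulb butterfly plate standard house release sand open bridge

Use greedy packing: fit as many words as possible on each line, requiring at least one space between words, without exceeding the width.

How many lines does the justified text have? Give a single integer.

Line 1: ['butter', 'ant'] (min_width=10, slack=4)
Line 2: ['lightbulb'] (min_width=9, slack=5)
Line 3: ['butterfly'] (min_width=9, slack=5)
Line 4: ['plate', 'standard'] (min_width=14, slack=0)
Line 5: ['house', 'release'] (min_width=13, slack=1)
Line 6: ['sand', 'open'] (min_width=9, slack=5)
Line 7: ['bridge'] (min_width=6, slack=8)
Total lines: 7

Answer: 7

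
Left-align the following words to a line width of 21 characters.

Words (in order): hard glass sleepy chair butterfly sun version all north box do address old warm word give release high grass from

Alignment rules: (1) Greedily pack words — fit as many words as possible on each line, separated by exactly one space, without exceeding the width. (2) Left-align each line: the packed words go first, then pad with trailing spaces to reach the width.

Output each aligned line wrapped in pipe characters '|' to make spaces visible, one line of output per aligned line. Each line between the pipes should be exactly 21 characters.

Answer: |hard glass sleepy    |
|chair butterfly sun  |
|version all north box|
|do address old warm  |
|word give release    |
|high grass from      |

Derivation:
Line 1: ['hard', 'glass', 'sleepy'] (min_width=17, slack=4)
Line 2: ['chair', 'butterfly', 'sun'] (min_width=19, slack=2)
Line 3: ['version', 'all', 'north', 'box'] (min_width=21, slack=0)
Line 4: ['do', 'address', 'old', 'warm'] (min_width=19, slack=2)
Line 5: ['word', 'give', 'release'] (min_width=17, slack=4)
Line 6: ['high', 'grass', 'from'] (min_width=15, slack=6)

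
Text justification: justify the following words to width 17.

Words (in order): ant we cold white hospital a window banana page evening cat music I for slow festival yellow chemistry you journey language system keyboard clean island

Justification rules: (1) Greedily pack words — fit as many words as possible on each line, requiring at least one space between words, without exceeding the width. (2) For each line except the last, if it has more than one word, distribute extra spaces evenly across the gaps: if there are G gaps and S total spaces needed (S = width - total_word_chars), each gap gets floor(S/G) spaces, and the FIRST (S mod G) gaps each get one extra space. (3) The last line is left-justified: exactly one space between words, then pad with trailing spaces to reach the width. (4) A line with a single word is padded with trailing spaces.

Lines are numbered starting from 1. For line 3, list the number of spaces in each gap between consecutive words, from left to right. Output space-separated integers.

Answer: 7

Derivation:
Line 1: ['ant', 'we', 'cold', 'white'] (min_width=17, slack=0)
Line 2: ['hospital', 'a', 'window'] (min_width=17, slack=0)
Line 3: ['banana', 'page'] (min_width=11, slack=6)
Line 4: ['evening', 'cat', 'music'] (min_width=17, slack=0)
Line 5: ['I', 'for', 'slow'] (min_width=10, slack=7)
Line 6: ['festival', 'yellow'] (min_width=15, slack=2)
Line 7: ['chemistry', 'you'] (min_width=13, slack=4)
Line 8: ['journey', 'language'] (min_width=16, slack=1)
Line 9: ['system', 'keyboard'] (min_width=15, slack=2)
Line 10: ['clean', 'island'] (min_width=12, slack=5)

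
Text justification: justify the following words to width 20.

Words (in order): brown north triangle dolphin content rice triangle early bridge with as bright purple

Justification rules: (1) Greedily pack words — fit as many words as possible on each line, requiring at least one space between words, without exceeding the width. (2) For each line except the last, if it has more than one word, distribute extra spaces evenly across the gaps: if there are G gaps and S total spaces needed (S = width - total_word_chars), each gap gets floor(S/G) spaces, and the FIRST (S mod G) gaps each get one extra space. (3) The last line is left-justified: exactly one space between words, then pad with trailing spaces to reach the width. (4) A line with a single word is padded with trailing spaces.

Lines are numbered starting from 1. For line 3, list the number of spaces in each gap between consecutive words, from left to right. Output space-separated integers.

Answer: 7

Derivation:
Line 1: ['brown', 'north', 'triangle'] (min_width=20, slack=0)
Line 2: ['dolphin', 'content', 'rice'] (min_width=20, slack=0)
Line 3: ['triangle', 'early'] (min_width=14, slack=6)
Line 4: ['bridge', 'with', 'as'] (min_width=14, slack=6)
Line 5: ['bright', 'purple'] (min_width=13, slack=7)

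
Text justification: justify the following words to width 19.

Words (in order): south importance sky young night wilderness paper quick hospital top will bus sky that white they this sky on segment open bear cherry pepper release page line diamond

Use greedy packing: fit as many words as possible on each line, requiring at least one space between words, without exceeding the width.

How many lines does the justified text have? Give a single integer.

Answer: 10

Derivation:
Line 1: ['south', 'importance'] (min_width=16, slack=3)
Line 2: ['sky', 'young', 'night'] (min_width=15, slack=4)
Line 3: ['wilderness', 'paper'] (min_width=16, slack=3)
Line 4: ['quick', 'hospital', 'top'] (min_width=18, slack=1)
Line 5: ['will', 'bus', 'sky', 'that'] (min_width=17, slack=2)
Line 6: ['white', 'they', 'this', 'sky'] (min_width=19, slack=0)
Line 7: ['on', 'segment', 'open'] (min_width=15, slack=4)
Line 8: ['bear', 'cherry', 'pepper'] (min_width=18, slack=1)
Line 9: ['release', 'page', 'line'] (min_width=17, slack=2)
Line 10: ['diamond'] (min_width=7, slack=12)
Total lines: 10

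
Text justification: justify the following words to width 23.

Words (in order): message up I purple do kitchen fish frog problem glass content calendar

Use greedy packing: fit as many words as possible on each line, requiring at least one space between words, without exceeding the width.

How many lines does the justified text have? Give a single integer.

Line 1: ['message', 'up', 'I', 'purple', 'do'] (min_width=22, slack=1)
Line 2: ['kitchen', 'fish', 'frog'] (min_width=17, slack=6)
Line 3: ['problem', 'glass', 'content'] (min_width=21, slack=2)
Line 4: ['calendar'] (min_width=8, slack=15)
Total lines: 4

Answer: 4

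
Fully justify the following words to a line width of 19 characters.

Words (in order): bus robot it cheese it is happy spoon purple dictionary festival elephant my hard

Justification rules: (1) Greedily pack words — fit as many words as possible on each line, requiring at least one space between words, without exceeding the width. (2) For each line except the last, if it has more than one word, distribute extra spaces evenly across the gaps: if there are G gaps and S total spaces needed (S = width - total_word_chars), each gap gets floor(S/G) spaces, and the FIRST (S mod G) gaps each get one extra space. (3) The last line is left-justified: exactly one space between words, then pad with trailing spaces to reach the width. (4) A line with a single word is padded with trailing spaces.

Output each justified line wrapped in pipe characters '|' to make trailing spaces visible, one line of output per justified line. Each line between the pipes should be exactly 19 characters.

Line 1: ['bus', 'robot', 'it', 'cheese'] (min_width=19, slack=0)
Line 2: ['it', 'is', 'happy', 'spoon'] (min_width=17, slack=2)
Line 3: ['purple', 'dictionary'] (min_width=17, slack=2)
Line 4: ['festival', 'elephant'] (min_width=17, slack=2)
Line 5: ['my', 'hard'] (min_width=7, slack=12)

Answer: |bus robot it cheese|
|it  is  happy spoon|
|purple   dictionary|
|festival   elephant|
|my hard            |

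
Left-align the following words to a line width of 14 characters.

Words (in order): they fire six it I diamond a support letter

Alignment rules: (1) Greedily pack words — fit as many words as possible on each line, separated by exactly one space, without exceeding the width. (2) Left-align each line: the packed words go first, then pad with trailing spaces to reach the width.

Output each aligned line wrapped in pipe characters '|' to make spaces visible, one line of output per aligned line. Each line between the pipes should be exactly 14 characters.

Line 1: ['they', 'fire', 'six'] (min_width=13, slack=1)
Line 2: ['it', 'I', 'diamond', 'a'] (min_width=14, slack=0)
Line 3: ['support', 'letter'] (min_width=14, slack=0)

Answer: |they fire six |
|it I diamond a|
|support letter|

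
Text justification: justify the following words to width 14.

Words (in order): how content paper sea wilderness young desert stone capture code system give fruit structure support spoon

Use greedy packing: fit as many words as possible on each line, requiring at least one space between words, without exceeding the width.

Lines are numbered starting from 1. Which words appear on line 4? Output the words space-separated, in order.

Answer: young desert

Derivation:
Line 1: ['how', 'content'] (min_width=11, slack=3)
Line 2: ['paper', 'sea'] (min_width=9, slack=5)
Line 3: ['wilderness'] (min_width=10, slack=4)
Line 4: ['young', 'desert'] (min_width=12, slack=2)
Line 5: ['stone', 'capture'] (min_width=13, slack=1)
Line 6: ['code', 'system'] (min_width=11, slack=3)
Line 7: ['give', 'fruit'] (min_width=10, slack=4)
Line 8: ['structure'] (min_width=9, slack=5)
Line 9: ['support', 'spoon'] (min_width=13, slack=1)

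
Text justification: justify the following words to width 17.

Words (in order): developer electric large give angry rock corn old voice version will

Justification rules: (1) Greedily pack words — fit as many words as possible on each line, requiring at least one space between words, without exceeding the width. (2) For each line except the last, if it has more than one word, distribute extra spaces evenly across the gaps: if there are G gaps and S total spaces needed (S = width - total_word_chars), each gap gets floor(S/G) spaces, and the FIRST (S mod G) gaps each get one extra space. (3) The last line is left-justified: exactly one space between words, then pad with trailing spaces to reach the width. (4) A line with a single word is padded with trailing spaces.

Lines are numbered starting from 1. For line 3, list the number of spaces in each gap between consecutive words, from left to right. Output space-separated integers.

Line 1: ['developer'] (min_width=9, slack=8)
Line 2: ['electric', 'large'] (min_width=14, slack=3)
Line 3: ['give', 'angry', 'rock'] (min_width=15, slack=2)
Line 4: ['corn', 'old', 'voice'] (min_width=14, slack=3)
Line 5: ['version', 'will'] (min_width=12, slack=5)

Answer: 2 2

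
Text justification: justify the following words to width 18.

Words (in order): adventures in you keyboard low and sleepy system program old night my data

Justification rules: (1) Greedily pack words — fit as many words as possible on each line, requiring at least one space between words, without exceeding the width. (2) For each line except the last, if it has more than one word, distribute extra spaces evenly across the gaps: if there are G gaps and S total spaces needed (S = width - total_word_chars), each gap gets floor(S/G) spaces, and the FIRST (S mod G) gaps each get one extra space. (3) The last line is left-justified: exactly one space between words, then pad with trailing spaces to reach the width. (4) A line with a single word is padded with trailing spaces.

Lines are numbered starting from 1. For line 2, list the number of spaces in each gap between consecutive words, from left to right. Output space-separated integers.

Answer: 2 2

Derivation:
Line 1: ['adventures', 'in', 'you'] (min_width=17, slack=1)
Line 2: ['keyboard', 'low', 'and'] (min_width=16, slack=2)
Line 3: ['sleepy', 'system'] (min_width=13, slack=5)
Line 4: ['program', 'old', 'night'] (min_width=17, slack=1)
Line 5: ['my', 'data'] (min_width=7, slack=11)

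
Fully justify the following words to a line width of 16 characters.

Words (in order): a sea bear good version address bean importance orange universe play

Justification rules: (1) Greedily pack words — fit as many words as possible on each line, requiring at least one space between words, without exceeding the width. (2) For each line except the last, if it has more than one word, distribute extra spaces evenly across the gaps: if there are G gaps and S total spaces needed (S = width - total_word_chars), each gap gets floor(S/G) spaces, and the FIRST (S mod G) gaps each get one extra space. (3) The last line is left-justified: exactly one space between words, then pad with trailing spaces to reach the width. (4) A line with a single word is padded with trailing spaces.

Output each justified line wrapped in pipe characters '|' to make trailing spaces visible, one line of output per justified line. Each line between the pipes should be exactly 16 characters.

Answer: |a  sea bear good|
|version  address|
|bean  importance|
|orange  universe|
|play            |

Derivation:
Line 1: ['a', 'sea', 'bear', 'good'] (min_width=15, slack=1)
Line 2: ['version', 'address'] (min_width=15, slack=1)
Line 3: ['bean', 'importance'] (min_width=15, slack=1)
Line 4: ['orange', 'universe'] (min_width=15, slack=1)
Line 5: ['play'] (min_width=4, slack=12)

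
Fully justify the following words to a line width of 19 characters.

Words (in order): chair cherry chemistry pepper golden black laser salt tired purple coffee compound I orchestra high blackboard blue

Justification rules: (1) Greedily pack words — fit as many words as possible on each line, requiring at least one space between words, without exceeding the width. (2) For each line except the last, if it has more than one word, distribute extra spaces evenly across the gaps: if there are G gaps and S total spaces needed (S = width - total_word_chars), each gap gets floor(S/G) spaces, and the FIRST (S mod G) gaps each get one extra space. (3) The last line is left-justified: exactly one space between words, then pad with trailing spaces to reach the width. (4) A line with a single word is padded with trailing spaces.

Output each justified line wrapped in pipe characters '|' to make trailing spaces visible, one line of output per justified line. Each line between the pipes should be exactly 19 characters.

Line 1: ['chair', 'cherry'] (min_width=12, slack=7)
Line 2: ['chemistry', 'pepper'] (min_width=16, slack=3)
Line 3: ['golden', 'black', 'laser'] (min_width=18, slack=1)
Line 4: ['salt', 'tired', 'purple'] (min_width=17, slack=2)
Line 5: ['coffee', 'compound', 'I'] (min_width=17, slack=2)
Line 6: ['orchestra', 'high'] (min_width=14, slack=5)
Line 7: ['blackboard', 'blue'] (min_width=15, slack=4)

Answer: |chair        cherry|
|chemistry    pepper|
|golden  black laser|
|salt  tired  purple|
|coffee  compound  I|
|orchestra      high|
|blackboard blue    |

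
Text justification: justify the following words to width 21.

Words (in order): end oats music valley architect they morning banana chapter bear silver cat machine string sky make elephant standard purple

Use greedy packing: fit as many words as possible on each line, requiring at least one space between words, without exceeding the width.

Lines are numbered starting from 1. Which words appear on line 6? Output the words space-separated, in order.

Answer: sky make elephant

Derivation:
Line 1: ['end', 'oats', 'music', 'valley'] (min_width=21, slack=0)
Line 2: ['architect', 'they'] (min_width=14, slack=7)
Line 3: ['morning', 'banana'] (min_width=14, slack=7)
Line 4: ['chapter', 'bear', 'silver'] (min_width=19, slack=2)
Line 5: ['cat', 'machine', 'string'] (min_width=18, slack=3)
Line 6: ['sky', 'make', 'elephant'] (min_width=17, slack=4)
Line 7: ['standard', 'purple'] (min_width=15, slack=6)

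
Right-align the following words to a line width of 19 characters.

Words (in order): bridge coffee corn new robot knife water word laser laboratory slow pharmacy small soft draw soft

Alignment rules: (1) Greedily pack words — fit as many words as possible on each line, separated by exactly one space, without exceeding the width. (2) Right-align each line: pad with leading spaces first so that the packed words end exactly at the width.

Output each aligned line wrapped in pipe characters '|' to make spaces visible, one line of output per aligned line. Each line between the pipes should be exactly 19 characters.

Line 1: ['bridge', 'coffee', 'corn'] (min_width=18, slack=1)
Line 2: ['new', 'robot', 'knife'] (min_width=15, slack=4)
Line 3: ['water', 'word', 'laser'] (min_width=16, slack=3)
Line 4: ['laboratory', 'slow'] (min_width=15, slack=4)
Line 5: ['pharmacy', 'small', 'soft'] (min_width=19, slack=0)
Line 6: ['draw', 'soft'] (min_width=9, slack=10)

Answer: | bridge coffee corn|
|    new robot knife|
|   water word laser|
|    laboratory slow|
|pharmacy small soft|
|          draw soft|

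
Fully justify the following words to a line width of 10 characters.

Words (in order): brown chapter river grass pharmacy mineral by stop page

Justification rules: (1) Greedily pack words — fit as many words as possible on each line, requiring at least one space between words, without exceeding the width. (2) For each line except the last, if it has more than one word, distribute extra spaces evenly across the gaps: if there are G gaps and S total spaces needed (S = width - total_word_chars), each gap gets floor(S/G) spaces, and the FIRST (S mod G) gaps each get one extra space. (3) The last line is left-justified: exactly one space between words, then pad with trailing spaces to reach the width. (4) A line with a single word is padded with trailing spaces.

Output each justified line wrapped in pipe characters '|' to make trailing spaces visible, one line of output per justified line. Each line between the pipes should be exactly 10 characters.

Answer: |brown     |
|chapter   |
|river     |
|grass     |
|pharmacy  |
|mineral by|
|stop page |

Derivation:
Line 1: ['brown'] (min_width=5, slack=5)
Line 2: ['chapter'] (min_width=7, slack=3)
Line 3: ['river'] (min_width=5, slack=5)
Line 4: ['grass'] (min_width=5, slack=5)
Line 5: ['pharmacy'] (min_width=8, slack=2)
Line 6: ['mineral', 'by'] (min_width=10, slack=0)
Line 7: ['stop', 'page'] (min_width=9, slack=1)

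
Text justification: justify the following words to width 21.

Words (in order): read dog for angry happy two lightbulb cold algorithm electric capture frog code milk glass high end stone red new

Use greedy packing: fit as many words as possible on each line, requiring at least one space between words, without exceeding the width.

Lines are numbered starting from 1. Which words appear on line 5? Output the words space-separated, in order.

Line 1: ['read', 'dog', 'for', 'angry'] (min_width=18, slack=3)
Line 2: ['happy', 'two', 'lightbulb'] (min_width=19, slack=2)
Line 3: ['cold', 'algorithm'] (min_width=14, slack=7)
Line 4: ['electric', 'capture', 'frog'] (min_width=21, slack=0)
Line 5: ['code', 'milk', 'glass', 'high'] (min_width=20, slack=1)
Line 6: ['end', 'stone', 'red', 'new'] (min_width=17, slack=4)

Answer: code milk glass high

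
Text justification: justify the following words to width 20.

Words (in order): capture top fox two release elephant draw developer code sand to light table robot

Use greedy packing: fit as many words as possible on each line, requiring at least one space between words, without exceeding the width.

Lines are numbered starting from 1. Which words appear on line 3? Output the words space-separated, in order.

Line 1: ['capture', 'top', 'fox', 'two'] (min_width=19, slack=1)
Line 2: ['release', 'elephant'] (min_width=16, slack=4)
Line 3: ['draw', 'developer', 'code'] (min_width=19, slack=1)
Line 4: ['sand', 'to', 'light', 'table'] (min_width=19, slack=1)
Line 5: ['robot'] (min_width=5, slack=15)

Answer: draw developer code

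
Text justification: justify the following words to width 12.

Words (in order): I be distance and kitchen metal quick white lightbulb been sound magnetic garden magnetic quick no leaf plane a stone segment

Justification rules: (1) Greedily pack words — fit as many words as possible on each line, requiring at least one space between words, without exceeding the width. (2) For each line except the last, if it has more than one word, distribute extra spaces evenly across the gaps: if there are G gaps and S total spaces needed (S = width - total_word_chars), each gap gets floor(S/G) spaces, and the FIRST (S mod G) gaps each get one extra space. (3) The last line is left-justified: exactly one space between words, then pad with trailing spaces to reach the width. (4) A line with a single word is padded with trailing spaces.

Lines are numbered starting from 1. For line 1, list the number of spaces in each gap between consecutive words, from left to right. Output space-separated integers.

Answer: 9

Derivation:
Line 1: ['I', 'be'] (min_width=4, slack=8)
Line 2: ['distance', 'and'] (min_width=12, slack=0)
Line 3: ['kitchen'] (min_width=7, slack=5)
Line 4: ['metal', 'quick'] (min_width=11, slack=1)
Line 5: ['white'] (min_width=5, slack=7)
Line 6: ['lightbulb'] (min_width=9, slack=3)
Line 7: ['been', 'sound'] (min_width=10, slack=2)
Line 8: ['magnetic'] (min_width=8, slack=4)
Line 9: ['garden'] (min_width=6, slack=6)
Line 10: ['magnetic'] (min_width=8, slack=4)
Line 11: ['quick', 'no'] (min_width=8, slack=4)
Line 12: ['leaf', 'plane', 'a'] (min_width=12, slack=0)
Line 13: ['stone'] (min_width=5, slack=7)
Line 14: ['segment'] (min_width=7, slack=5)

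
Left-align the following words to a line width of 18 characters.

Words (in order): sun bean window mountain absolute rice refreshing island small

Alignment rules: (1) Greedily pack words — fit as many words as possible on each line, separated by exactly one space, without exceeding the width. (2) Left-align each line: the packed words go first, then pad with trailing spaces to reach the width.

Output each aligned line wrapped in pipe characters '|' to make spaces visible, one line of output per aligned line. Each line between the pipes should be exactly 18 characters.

Answer: |sun bean window   |
|mountain absolute |
|rice refreshing   |
|island small      |

Derivation:
Line 1: ['sun', 'bean', 'window'] (min_width=15, slack=3)
Line 2: ['mountain', 'absolute'] (min_width=17, slack=1)
Line 3: ['rice', 'refreshing'] (min_width=15, slack=3)
Line 4: ['island', 'small'] (min_width=12, slack=6)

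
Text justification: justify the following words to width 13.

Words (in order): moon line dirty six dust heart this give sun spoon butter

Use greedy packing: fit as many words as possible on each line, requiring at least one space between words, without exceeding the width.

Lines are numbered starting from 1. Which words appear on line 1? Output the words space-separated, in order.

Answer: moon line

Derivation:
Line 1: ['moon', 'line'] (min_width=9, slack=4)
Line 2: ['dirty', 'six'] (min_width=9, slack=4)
Line 3: ['dust', 'heart'] (min_width=10, slack=3)
Line 4: ['this', 'give', 'sun'] (min_width=13, slack=0)
Line 5: ['spoon', 'butter'] (min_width=12, slack=1)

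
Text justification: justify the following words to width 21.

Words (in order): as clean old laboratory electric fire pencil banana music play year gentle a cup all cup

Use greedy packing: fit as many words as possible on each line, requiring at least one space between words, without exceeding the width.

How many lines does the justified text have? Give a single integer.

Line 1: ['as', 'clean', 'old'] (min_width=12, slack=9)
Line 2: ['laboratory', 'electric'] (min_width=19, slack=2)
Line 3: ['fire', 'pencil', 'banana'] (min_width=18, slack=3)
Line 4: ['music', 'play', 'year'] (min_width=15, slack=6)
Line 5: ['gentle', 'a', 'cup', 'all', 'cup'] (min_width=20, slack=1)
Total lines: 5

Answer: 5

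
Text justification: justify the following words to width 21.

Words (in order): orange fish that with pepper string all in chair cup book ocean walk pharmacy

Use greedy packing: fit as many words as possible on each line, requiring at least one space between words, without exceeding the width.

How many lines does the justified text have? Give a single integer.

Answer: 4

Derivation:
Line 1: ['orange', 'fish', 'that', 'with'] (min_width=21, slack=0)
Line 2: ['pepper', 'string', 'all', 'in'] (min_width=20, slack=1)
Line 3: ['chair', 'cup', 'book', 'ocean'] (min_width=20, slack=1)
Line 4: ['walk', 'pharmacy'] (min_width=13, slack=8)
Total lines: 4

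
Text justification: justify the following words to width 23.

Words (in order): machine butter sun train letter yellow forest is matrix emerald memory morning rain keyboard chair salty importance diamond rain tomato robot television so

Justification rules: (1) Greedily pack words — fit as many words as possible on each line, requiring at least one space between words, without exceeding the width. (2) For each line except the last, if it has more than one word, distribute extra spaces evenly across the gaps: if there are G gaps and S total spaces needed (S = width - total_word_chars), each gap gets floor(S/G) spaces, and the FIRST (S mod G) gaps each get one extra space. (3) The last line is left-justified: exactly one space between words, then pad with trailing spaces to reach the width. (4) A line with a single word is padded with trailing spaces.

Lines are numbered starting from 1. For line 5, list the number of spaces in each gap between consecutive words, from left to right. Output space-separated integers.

Answer: 3 3

Derivation:
Line 1: ['machine', 'butter', 'sun'] (min_width=18, slack=5)
Line 2: ['train', 'letter', 'yellow'] (min_width=19, slack=4)
Line 3: ['forest', 'is', 'matrix'] (min_width=16, slack=7)
Line 4: ['emerald', 'memory', 'morning'] (min_width=22, slack=1)
Line 5: ['rain', 'keyboard', 'chair'] (min_width=19, slack=4)
Line 6: ['salty', 'importance'] (min_width=16, slack=7)
Line 7: ['diamond', 'rain', 'tomato'] (min_width=19, slack=4)
Line 8: ['robot', 'television', 'so'] (min_width=19, slack=4)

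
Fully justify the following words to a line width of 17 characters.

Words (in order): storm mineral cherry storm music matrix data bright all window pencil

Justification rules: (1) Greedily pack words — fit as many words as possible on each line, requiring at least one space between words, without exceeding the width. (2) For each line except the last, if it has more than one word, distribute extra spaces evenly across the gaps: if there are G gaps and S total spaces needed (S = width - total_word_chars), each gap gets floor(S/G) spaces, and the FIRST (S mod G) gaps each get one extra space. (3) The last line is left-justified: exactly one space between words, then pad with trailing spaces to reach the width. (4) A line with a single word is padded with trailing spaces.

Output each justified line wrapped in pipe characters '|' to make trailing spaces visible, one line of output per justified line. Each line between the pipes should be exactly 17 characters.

Line 1: ['storm', 'mineral'] (min_width=13, slack=4)
Line 2: ['cherry', 'storm'] (min_width=12, slack=5)
Line 3: ['music', 'matrix', 'data'] (min_width=17, slack=0)
Line 4: ['bright', 'all', 'window'] (min_width=17, slack=0)
Line 5: ['pencil'] (min_width=6, slack=11)

Answer: |storm     mineral|
|cherry      storm|
|music matrix data|
|bright all window|
|pencil           |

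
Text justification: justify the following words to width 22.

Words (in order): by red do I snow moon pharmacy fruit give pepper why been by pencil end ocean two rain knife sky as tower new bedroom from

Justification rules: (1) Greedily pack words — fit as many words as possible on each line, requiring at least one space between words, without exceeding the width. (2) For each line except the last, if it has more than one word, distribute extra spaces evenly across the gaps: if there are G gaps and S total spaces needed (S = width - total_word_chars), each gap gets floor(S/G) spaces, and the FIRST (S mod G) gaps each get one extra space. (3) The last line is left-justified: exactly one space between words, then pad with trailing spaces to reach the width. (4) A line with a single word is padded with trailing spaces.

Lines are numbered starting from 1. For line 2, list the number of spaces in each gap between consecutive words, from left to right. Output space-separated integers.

Answer: 3 2

Derivation:
Line 1: ['by', 'red', 'do', 'I', 'snow', 'moon'] (min_width=21, slack=1)
Line 2: ['pharmacy', 'fruit', 'give'] (min_width=19, slack=3)
Line 3: ['pepper', 'why', 'been', 'by'] (min_width=18, slack=4)
Line 4: ['pencil', 'end', 'ocean', 'two'] (min_width=20, slack=2)
Line 5: ['rain', 'knife', 'sky', 'as'] (min_width=17, slack=5)
Line 6: ['tower', 'new', 'bedroom', 'from'] (min_width=22, slack=0)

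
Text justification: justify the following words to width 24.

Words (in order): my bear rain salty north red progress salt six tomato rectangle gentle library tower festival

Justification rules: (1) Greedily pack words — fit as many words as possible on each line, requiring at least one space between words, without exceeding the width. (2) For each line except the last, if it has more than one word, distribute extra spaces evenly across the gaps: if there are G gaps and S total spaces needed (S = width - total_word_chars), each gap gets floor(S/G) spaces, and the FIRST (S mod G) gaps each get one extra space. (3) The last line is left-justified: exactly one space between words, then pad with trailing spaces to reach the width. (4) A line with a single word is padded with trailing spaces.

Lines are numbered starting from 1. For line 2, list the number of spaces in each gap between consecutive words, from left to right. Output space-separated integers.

Answer: 2 2 2

Derivation:
Line 1: ['my', 'bear', 'rain', 'salty', 'north'] (min_width=24, slack=0)
Line 2: ['red', 'progress', 'salt', 'six'] (min_width=21, slack=3)
Line 3: ['tomato', 'rectangle', 'gentle'] (min_width=23, slack=1)
Line 4: ['library', 'tower', 'festival'] (min_width=22, slack=2)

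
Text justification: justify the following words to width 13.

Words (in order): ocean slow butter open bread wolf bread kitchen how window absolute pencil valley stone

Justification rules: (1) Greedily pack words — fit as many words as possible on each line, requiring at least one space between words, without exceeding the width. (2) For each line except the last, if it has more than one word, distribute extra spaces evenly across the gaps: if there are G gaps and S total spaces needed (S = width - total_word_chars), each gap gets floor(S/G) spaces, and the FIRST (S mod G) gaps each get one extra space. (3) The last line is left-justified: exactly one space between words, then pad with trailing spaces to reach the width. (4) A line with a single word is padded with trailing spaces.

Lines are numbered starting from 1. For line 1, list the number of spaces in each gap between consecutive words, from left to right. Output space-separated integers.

Answer: 4

Derivation:
Line 1: ['ocean', 'slow'] (min_width=10, slack=3)
Line 2: ['butter', 'open'] (min_width=11, slack=2)
Line 3: ['bread', 'wolf'] (min_width=10, slack=3)
Line 4: ['bread', 'kitchen'] (min_width=13, slack=0)
Line 5: ['how', 'window'] (min_width=10, slack=3)
Line 6: ['absolute'] (min_width=8, slack=5)
Line 7: ['pencil', 'valley'] (min_width=13, slack=0)
Line 8: ['stone'] (min_width=5, slack=8)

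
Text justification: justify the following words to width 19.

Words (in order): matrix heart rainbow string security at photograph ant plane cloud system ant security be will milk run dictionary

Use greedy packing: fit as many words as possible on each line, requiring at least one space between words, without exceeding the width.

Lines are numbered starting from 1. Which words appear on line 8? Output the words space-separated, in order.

Line 1: ['matrix', 'heart'] (min_width=12, slack=7)
Line 2: ['rainbow', 'string'] (min_width=14, slack=5)
Line 3: ['security', 'at'] (min_width=11, slack=8)
Line 4: ['photograph', 'ant'] (min_width=14, slack=5)
Line 5: ['plane', 'cloud', 'system'] (min_width=18, slack=1)
Line 6: ['ant', 'security', 'be'] (min_width=15, slack=4)
Line 7: ['will', 'milk', 'run'] (min_width=13, slack=6)
Line 8: ['dictionary'] (min_width=10, slack=9)

Answer: dictionary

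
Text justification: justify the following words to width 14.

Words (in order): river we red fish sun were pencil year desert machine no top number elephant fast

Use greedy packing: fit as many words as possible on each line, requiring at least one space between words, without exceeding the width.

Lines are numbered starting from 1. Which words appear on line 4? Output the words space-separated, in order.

Answer: desert machine

Derivation:
Line 1: ['river', 'we', 'red'] (min_width=12, slack=2)
Line 2: ['fish', 'sun', 'were'] (min_width=13, slack=1)
Line 3: ['pencil', 'year'] (min_width=11, slack=3)
Line 4: ['desert', 'machine'] (min_width=14, slack=0)
Line 5: ['no', 'top', 'number'] (min_width=13, slack=1)
Line 6: ['elephant', 'fast'] (min_width=13, slack=1)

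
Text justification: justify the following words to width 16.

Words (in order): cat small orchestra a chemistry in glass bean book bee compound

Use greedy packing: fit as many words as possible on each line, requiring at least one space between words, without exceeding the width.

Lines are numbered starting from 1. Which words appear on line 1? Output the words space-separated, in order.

Answer: cat small

Derivation:
Line 1: ['cat', 'small'] (min_width=9, slack=7)
Line 2: ['orchestra', 'a'] (min_width=11, slack=5)
Line 3: ['chemistry', 'in'] (min_width=12, slack=4)
Line 4: ['glass', 'bean', 'book'] (min_width=15, slack=1)
Line 5: ['bee', 'compound'] (min_width=12, slack=4)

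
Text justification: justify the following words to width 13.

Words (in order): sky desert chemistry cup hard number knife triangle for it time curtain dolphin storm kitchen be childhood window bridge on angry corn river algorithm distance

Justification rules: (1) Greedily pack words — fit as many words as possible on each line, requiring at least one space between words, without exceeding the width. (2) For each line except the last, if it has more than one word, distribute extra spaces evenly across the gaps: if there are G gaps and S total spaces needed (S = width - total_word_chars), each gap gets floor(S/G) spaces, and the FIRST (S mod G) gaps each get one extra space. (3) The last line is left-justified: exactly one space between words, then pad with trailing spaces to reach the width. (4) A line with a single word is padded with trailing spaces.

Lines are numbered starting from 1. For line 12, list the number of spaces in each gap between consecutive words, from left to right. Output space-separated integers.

Answer: 1 1

Derivation:
Line 1: ['sky', 'desert'] (min_width=10, slack=3)
Line 2: ['chemistry', 'cup'] (min_width=13, slack=0)
Line 3: ['hard', 'number'] (min_width=11, slack=2)
Line 4: ['knife'] (min_width=5, slack=8)
Line 5: ['triangle', 'for'] (min_width=12, slack=1)
Line 6: ['it', 'time'] (min_width=7, slack=6)
Line 7: ['curtain'] (min_width=7, slack=6)
Line 8: ['dolphin', 'storm'] (min_width=13, slack=0)
Line 9: ['kitchen', 'be'] (min_width=10, slack=3)
Line 10: ['childhood'] (min_width=9, slack=4)
Line 11: ['window', 'bridge'] (min_width=13, slack=0)
Line 12: ['on', 'angry', 'corn'] (min_width=13, slack=0)
Line 13: ['river'] (min_width=5, slack=8)
Line 14: ['algorithm'] (min_width=9, slack=4)
Line 15: ['distance'] (min_width=8, slack=5)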